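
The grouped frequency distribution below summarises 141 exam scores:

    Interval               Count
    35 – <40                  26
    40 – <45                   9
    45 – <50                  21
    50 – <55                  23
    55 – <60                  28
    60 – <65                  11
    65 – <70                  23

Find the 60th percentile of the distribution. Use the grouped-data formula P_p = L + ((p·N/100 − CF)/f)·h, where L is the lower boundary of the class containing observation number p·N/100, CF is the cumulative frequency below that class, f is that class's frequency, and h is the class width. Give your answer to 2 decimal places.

N = 141; target position k = 60/100 · 141 = 84.6.
Cumulative frequencies: 26, 35, 56, 79, 107, 118, 141.
Observation 84.6 falls in the class 55 – <60.
L = 55, CF = 79, f = 28, h = 5.
P60 = 55 + ((84.6 − 79)/28)·5 = 55 + 1 = 56.

56.00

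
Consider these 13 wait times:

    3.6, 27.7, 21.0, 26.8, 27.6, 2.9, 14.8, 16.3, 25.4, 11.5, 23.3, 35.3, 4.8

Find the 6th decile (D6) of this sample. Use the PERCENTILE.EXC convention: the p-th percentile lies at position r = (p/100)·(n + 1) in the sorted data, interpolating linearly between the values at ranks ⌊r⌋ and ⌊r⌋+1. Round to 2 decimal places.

Sorted: 2.9, 3.6, 4.8, 11.5, 14.8, 16.3, 21.0, 23.3, 25.4, 26.8, 27.6, 27.7, 35.3.
n = 13.
r = (60/100)·(13 + 1) = 8.4.
Rank 8 is 23.3 and rank 9 is 25.4.
Interpolate: 23.3 + 0.4·(25.4 − 23.3) = 23.3 + 0.4·2.1 = 24.14.

24.14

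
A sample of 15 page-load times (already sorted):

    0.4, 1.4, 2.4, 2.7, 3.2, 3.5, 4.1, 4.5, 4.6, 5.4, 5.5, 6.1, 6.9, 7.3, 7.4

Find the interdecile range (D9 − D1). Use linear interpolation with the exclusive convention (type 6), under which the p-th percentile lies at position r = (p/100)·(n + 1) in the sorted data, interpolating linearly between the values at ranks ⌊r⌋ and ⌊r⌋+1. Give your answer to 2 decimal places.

n = 15.
P10: r = 1.6; ranks 1–2 are 0.4, 1.4; interpolating gives 1.
P90: r = 14.4; ranks 14–15 are 7.3, 7.4; interpolating gives 7.34.
Difference: 7.34 − 1 = 6.34.

6.34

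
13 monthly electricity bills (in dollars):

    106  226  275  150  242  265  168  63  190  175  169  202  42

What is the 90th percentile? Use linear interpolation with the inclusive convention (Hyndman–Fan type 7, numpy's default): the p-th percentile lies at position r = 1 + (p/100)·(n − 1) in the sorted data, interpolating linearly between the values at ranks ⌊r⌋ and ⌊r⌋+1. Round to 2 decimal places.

260.40

Sorted: 42, 63, 106, 150, 168, 169, 175, 190, 202, 226, 242, 265, 275.
n = 13.
r = 1 + (90/100)·(13 − 1) = 1 + 10.8 = 11.8.
Rank 11 is 242 and rank 12 is 265.
Interpolate: 242 + 0.8·(265 − 242) = 242 + 0.8·23 = 260.4.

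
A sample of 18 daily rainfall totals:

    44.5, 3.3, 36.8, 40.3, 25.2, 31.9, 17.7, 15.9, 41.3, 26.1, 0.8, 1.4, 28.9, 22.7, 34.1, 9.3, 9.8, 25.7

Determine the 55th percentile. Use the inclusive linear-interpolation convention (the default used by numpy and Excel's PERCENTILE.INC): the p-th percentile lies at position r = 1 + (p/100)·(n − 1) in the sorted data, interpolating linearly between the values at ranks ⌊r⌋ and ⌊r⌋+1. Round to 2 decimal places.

Sorted: 0.8, 1.4, 3.3, 9.3, 9.8, 15.9, 17.7, 22.7, 25.2, 25.7, 26.1, 28.9, 31.9, 34.1, 36.8, 40.3, 41.3, 44.5.
n = 18.
r = 1 + (55/100)·(18 − 1) = 1 + 9.35 = 10.35.
Rank 10 is 25.7 and rank 11 is 26.1.
Interpolate: 25.7 + 0.35·(26.1 − 25.7) = 25.7 + 0.35·0.4 = 25.84.

25.84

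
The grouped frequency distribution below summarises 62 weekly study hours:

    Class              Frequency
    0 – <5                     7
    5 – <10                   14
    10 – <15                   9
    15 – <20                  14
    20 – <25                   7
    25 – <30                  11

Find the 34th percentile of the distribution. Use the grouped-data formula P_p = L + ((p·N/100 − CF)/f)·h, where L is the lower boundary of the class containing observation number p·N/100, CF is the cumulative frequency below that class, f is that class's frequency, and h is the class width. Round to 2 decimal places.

10.04

N = 62; target position k = 34/100 · 62 = 21.08.
Cumulative frequencies: 7, 21, 30, 44, 51, 62.
Observation 21.08 falls in the class 10 – <15.
L = 10, CF = 21, f = 9, h = 5.
P34 = 10 + ((21.08 − 21)/9)·5 = 10 + 0.0444444 = 10.0444.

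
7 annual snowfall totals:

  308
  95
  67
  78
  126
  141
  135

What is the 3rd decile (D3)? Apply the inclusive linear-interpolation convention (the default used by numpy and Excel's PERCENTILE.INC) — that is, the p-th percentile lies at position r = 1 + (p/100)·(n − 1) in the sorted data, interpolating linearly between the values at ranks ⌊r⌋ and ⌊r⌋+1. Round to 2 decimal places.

Sorted: 67, 78, 95, 126, 135, 141, 308.
n = 7.
r = 1 + (30/100)·(7 − 1) = 1 + 1.8 = 2.8.
Rank 2 is 78 and rank 3 is 95.
Interpolate: 78 + 0.8·(95 − 78) = 78 + 0.8·17 = 91.6.

91.60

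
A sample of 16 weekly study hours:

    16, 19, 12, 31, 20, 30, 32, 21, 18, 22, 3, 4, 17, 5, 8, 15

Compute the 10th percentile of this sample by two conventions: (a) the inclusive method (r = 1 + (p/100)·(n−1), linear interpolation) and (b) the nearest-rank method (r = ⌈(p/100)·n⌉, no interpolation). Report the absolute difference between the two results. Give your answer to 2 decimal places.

Sorted: 3, 4, 5, 8, 12, 15, 16, 17, 18, 19, 20, 21, 22, 30, 31, 32.
n = 16.
(a) r = 2.5; between ranks 2 (4) and 3 (5): 4.5.
(b) the nearest-rank method: rank 2 → 4.
|4.5 − 4| = 0.5.

0.50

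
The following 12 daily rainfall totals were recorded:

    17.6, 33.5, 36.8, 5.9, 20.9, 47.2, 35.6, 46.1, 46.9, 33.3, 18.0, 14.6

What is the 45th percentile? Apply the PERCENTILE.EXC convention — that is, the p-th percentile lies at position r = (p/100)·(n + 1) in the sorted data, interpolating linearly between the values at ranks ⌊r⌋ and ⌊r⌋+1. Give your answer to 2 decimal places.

Sorted: 5.9, 14.6, 17.6, 18.0, 20.9, 33.3, 33.5, 35.6, 36.8, 46.1, 46.9, 47.2.
n = 12.
r = (45/100)·(12 + 1) = 5.85.
Rank 5 is 20.9 and rank 6 is 33.3.
Interpolate: 20.9 + 0.85·(33.3 − 20.9) = 20.9 + 0.85·12.4 = 31.44.

31.44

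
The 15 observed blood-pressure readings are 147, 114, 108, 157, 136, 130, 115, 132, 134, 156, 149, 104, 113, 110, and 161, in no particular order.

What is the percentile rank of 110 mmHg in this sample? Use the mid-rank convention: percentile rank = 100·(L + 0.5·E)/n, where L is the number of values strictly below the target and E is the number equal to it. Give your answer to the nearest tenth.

16.7

Sorted: 104, 108, 110, 113, 114, 115, 130, 132, 134, 136, 147, 149, 156, 157, 161.
Count below 110: L = 2; count equal: E = 1; n = 15.
Percentile rank = 100·(2 + 0.5·1)/15 = 100·2.5/15 = 16.67.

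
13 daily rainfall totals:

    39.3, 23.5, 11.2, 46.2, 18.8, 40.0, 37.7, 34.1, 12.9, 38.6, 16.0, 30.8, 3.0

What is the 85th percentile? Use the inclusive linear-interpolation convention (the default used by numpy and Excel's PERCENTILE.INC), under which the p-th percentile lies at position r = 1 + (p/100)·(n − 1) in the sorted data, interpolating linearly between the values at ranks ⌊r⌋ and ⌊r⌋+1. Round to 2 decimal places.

Sorted: 3.0, 11.2, 12.9, 16.0, 18.8, 23.5, 30.8, 34.1, 37.7, 38.6, 39.3, 40.0, 46.2.
n = 13.
r = 1 + (85/100)·(13 − 1) = 1 + 10.2 = 11.2.
Rank 11 is 39.3 and rank 12 is 40.0.
Interpolate: 39.3 + 0.2·(40.0 − 39.3) = 39.3 + 0.2·0.7 = 39.44.

39.44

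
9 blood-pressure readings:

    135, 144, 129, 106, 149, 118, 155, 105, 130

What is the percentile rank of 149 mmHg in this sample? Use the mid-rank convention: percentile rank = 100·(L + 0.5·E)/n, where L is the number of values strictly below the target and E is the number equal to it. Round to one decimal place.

83.3

Sorted: 105, 106, 118, 129, 130, 135, 144, 149, 155.
Count below 149: L = 7; count equal: E = 1; n = 9.
Percentile rank = 100·(7 + 0.5·1)/9 = 100·7.5/9 = 83.33.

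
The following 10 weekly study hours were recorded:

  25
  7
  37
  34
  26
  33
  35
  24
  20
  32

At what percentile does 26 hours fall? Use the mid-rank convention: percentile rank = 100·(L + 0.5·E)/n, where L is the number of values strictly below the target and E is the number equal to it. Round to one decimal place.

Sorted: 7, 20, 24, 25, 26, 32, 33, 34, 35, 37.
Count below 26: L = 4; count equal: E = 1; n = 10.
Percentile rank = 100·(4 + 0.5·1)/10 = 100·4.5/10 = 45.

45.0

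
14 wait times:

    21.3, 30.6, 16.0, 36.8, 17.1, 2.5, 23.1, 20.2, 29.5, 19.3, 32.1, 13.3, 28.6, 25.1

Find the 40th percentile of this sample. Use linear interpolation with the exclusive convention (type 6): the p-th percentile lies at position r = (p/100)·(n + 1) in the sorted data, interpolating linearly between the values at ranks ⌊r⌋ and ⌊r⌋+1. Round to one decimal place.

20.2

Sorted: 2.5, 13.3, 16.0, 17.1, 19.3, 20.2, 21.3, 23.1, 25.1, 28.6, 29.5, 30.6, 32.1, 36.8.
n = 14.
r = (40/100)·(14 + 1) = 6.
r is an integer, so P40 is the value at rank 6: 20.2.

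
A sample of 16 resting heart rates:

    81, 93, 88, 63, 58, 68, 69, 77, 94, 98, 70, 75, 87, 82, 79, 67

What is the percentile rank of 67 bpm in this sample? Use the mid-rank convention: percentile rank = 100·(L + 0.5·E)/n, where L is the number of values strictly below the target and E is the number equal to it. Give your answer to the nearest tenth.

Sorted: 58, 63, 67, 68, 69, 70, 75, 77, 79, 81, 82, 87, 88, 93, 94, 98.
Count below 67: L = 2; count equal: E = 1; n = 16.
Percentile rank = 100·(2 + 0.5·1)/16 = 100·2.5/16 = 15.62.

15.6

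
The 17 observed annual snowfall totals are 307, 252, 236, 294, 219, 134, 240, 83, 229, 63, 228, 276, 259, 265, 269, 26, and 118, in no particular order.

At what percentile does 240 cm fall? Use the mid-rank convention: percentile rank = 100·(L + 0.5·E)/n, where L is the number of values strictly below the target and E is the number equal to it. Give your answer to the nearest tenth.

Sorted: 26, 63, 83, 118, 134, 219, 228, 229, 236, 240, 252, 259, 265, 269, 276, 294, 307.
Count below 240: L = 9; count equal: E = 1; n = 17.
Percentile rank = 100·(9 + 0.5·1)/17 = 100·9.5/17 = 55.88.

55.9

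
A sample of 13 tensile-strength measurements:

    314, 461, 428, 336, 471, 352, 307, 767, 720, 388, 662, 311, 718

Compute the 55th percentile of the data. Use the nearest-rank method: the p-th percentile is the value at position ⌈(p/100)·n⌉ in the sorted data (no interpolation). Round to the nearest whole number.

461

Sorted: 307, 311, 314, 336, 352, 388, 428, 461, 471, 662, 718, 720, 767.
n = 13.
Position = ⌈55/100 · 13⌉ = ⌈7.15⌉ = 8.
The value at rank 8 is 461.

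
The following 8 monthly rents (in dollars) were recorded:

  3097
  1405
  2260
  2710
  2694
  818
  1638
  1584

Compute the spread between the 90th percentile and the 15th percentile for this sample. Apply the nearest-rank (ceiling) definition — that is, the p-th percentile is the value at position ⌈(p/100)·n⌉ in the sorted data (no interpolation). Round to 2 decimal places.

Sorted: 818, 1405, 1584, 1638, 2260, 2694, 2710, 3097.
n = 8.
P15: rank ⌈15/100·8⌉ = 2 → 1405.
P90: rank ⌈90/100·8⌉ = 8 → 3097.
Difference: 3097 − 1405 = 1692.

1692.00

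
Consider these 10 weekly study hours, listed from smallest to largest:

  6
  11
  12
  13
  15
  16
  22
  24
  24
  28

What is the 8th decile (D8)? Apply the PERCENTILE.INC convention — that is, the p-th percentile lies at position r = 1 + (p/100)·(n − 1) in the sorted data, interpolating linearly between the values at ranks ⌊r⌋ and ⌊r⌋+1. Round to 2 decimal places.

24.00

n = 10.
r = 1 + (80/100)·(10 − 1) = 1 + 7.2 = 8.2.
Rank 8 is 24 and rank 9 is 24.
Interpolate: 24 + 0.2·(24 − 24) = 24 + 0.2·0 = 24.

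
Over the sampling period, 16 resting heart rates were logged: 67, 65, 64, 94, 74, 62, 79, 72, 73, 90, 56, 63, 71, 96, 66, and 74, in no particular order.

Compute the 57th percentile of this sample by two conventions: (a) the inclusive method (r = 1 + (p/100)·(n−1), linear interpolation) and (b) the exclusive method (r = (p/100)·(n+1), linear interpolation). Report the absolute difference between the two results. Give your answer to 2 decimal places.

0.14

Sorted: 56, 62, 63, 64, 65, 66, 67, 71, 72, 73, 74, 74, 79, 90, 94, 96.
n = 16.
(a) r = 9.55; between ranks 9 (72) and 10 (73): 72.55.
(b) r = 9.69; between ranks 9 (72) and 10 (73): 72.69.
|72.55 − 72.69| = 0.14.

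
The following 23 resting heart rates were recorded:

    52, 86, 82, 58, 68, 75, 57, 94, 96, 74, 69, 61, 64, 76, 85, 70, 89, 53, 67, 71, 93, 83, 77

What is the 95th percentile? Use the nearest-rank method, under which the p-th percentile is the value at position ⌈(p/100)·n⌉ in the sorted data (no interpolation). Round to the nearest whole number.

94

Sorted: 52, 53, 57, 58, 61, 64, 67, 68, 69, 70, 71, 74, 75, 76, 77, 82, 83, 85, 86, 89, 93, 94, 96.
n = 23.
Position = ⌈95/100 · 23⌉ = ⌈21.85⌉ = 22.
The value at rank 22 is 94.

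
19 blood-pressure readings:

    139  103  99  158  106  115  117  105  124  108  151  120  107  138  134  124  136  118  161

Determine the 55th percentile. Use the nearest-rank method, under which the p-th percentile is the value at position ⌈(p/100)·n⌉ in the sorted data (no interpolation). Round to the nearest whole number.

124

Sorted: 99, 103, 105, 106, 107, 108, 115, 117, 118, 120, 124, 124, 134, 136, 138, 139, 151, 158, 161.
n = 19.
Position = ⌈55/100 · 19⌉ = ⌈10.45⌉ = 11.
The value at rank 11 is 124.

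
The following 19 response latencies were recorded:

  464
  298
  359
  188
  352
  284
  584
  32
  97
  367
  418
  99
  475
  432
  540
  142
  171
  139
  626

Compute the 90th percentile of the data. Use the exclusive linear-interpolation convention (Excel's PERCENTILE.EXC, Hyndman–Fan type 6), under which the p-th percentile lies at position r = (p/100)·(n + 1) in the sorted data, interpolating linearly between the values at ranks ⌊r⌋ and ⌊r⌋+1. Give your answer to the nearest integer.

584

Sorted: 32, 97, 99, 139, 142, 171, 188, 284, 298, 352, 359, 367, 418, 432, 464, 475, 540, 584, 626.
n = 19.
r = (90/100)·(19 + 1) = 18.
r is an integer, so P90 is the value at rank 18: 584.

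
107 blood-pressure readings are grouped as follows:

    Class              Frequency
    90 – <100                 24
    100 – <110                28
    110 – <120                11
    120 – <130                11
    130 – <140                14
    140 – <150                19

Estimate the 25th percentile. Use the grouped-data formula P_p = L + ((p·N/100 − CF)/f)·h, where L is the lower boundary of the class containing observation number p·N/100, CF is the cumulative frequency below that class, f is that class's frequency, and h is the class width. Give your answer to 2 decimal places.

100.98

N = 107; target position k = 25/100 · 107 = 26.75.
Cumulative frequencies: 24, 52, 63, 74, 88, 107.
Observation 26.75 falls in the class 100 – <110.
L = 100, CF = 24, f = 28, h = 10.
P25 = 100 + ((26.75 − 24)/28)·10 = 100 + 0.982143 = 100.982.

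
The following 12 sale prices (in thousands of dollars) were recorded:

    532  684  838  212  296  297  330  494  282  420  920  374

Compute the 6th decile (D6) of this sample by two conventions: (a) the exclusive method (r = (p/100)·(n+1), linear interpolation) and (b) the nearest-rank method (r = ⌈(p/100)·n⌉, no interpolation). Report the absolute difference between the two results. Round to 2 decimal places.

14.80

Sorted: 212, 282, 296, 297, 330, 374, 420, 494, 532, 684, 838, 920.
n = 12.
(a) r = 7.8; between ranks 7 (420) and 8 (494): 479.2.
(b) the nearest-rank method: rank 8 → 494.
|479.2 − 494| = 14.8.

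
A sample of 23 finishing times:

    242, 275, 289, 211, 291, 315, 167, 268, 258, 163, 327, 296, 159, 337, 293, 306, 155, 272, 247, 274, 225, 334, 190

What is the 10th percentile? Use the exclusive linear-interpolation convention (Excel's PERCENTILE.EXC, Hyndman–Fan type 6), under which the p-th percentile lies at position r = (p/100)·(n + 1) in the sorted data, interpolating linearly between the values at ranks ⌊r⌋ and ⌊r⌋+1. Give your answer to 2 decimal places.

160.60

Sorted: 155, 159, 163, 167, 190, 211, 225, 242, 247, 258, 268, 272, 274, 275, 289, 291, 293, 296, 306, 315, 327, 334, 337.
n = 23.
r = (10/100)·(23 + 1) = 2.4.
Rank 2 is 159 and rank 3 is 163.
Interpolate: 159 + 0.4·(163 − 159) = 159 + 0.4·4 = 160.6.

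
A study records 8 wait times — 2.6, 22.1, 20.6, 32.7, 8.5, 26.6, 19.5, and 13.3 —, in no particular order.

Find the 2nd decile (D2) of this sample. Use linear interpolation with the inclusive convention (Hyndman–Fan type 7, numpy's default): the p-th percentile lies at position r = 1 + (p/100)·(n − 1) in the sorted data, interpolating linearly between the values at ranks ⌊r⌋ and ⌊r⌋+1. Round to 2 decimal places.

10.42

Sorted: 2.6, 8.5, 13.3, 19.5, 20.6, 22.1, 26.6, 32.7.
n = 8.
r = 1 + (20/100)·(8 − 1) = 1 + 1.4 = 2.4.
Rank 2 is 8.5 and rank 3 is 13.3.
Interpolate: 8.5 + 0.4·(13.3 − 8.5) = 8.5 + 0.4·4.8 = 10.42.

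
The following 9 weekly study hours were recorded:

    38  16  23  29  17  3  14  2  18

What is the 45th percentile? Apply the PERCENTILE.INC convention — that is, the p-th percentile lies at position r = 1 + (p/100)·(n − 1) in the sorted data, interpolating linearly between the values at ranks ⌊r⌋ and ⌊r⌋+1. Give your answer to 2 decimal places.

16.60

Sorted: 2, 3, 14, 16, 17, 18, 23, 29, 38.
n = 9.
r = 1 + (45/100)·(9 − 1) = 1 + 3.6 = 4.6.
Rank 4 is 16 and rank 5 is 17.
Interpolate: 16 + 0.6·(17 − 16) = 16 + 0.6·1 = 16.6.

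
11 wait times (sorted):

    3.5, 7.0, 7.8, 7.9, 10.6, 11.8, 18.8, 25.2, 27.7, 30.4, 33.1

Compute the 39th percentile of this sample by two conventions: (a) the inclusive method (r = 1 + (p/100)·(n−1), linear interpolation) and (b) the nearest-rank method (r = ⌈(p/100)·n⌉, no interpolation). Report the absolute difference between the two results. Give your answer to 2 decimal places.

n = 11.
(a) r = 4.9; between ranks 4 (7.9) and 5 (10.6): 10.33.
(b) the nearest-rank method: rank 5 → 10.6.
|10.33 − 10.6| = 0.27.

0.27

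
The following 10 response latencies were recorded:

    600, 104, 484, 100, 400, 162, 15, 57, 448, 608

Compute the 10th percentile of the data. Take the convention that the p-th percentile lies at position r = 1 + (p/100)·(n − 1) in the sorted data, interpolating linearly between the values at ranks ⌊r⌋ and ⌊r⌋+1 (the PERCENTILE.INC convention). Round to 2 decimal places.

Sorted: 15, 57, 100, 104, 162, 400, 448, 484, 600, 608.
n = 10.
r = 1 + (10/100)·(10 − 1) = 1 + 0.9 = 1.9.
Rank 1 is 15 and rank 2 is 57.
Interpolate: 15 + 0.9·(57 − 15) = 15 + 0.9·42 = 52.8.

52.80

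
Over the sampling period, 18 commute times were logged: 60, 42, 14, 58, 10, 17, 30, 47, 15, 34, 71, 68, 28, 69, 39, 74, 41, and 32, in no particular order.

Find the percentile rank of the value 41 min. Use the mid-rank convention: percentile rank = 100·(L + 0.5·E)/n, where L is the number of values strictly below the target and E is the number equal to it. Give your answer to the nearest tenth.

52.8

Sorted: 10, 14, 15, 17, 28, 30, 32, 34, 39, 41, 42, 47, 58, 60, 68, 69, 71, 74.
Count below 41: L = 9; count equal: E = 1; n = 18.
Percentile rank = 100·(9 + 0.5·1)/18 = 100·9.5/18 = 52.78.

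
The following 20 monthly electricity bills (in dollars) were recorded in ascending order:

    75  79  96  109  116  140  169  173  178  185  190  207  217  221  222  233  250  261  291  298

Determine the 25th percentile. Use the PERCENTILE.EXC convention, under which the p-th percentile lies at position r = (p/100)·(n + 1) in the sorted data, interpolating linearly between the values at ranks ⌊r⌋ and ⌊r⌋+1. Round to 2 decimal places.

122.00

n = 20.
r = (25/100)·(20 + 1) = 5.25.
Rank 5 is 116 and rank 6 is 140.
Interpolate: 116 + 0.25·(140 − 116) = 116 + 0.25·24 = 122.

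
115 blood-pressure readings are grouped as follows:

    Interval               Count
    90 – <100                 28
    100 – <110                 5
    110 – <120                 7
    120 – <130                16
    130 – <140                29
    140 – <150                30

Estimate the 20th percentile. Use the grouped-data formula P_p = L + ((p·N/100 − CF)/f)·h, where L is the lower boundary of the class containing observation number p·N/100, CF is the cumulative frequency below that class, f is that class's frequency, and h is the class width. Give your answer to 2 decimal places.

98.21

N = 115; target position k = 20/100 · 115 = 23.
Cumulative frequencies: 28, 33, 40, 56, 85, 115.
Observation 23 falls in the class 90 – <100.
L = 90, CF = 0, f = 28, h = 10.
P20 = 90 + ((23 − 0)/28)·10 = 90 + 8.21429 = 98.2143.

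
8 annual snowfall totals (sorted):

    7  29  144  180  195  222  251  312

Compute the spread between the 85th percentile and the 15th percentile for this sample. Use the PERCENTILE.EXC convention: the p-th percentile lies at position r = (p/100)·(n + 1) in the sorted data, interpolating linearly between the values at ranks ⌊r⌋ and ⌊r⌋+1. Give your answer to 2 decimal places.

n = 8.
P15: r = 1.35; ranks 1–2 are 7, 29; interpolating gives 14.7.
P85: r = 7.65; ranks 7–8 are 251, 312; interpolating gives 290.65.
Difference: 290.65 − 14.7 = 275.95.

275.95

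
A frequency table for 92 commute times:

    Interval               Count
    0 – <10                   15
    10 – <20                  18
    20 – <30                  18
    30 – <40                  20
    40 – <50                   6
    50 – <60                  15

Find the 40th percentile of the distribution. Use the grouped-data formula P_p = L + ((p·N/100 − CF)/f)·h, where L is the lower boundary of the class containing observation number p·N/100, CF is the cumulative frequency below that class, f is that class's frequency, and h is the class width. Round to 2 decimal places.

22.11

N = 92; target position k = 40/100 · 92 = 36.8.
Cumulative frequencies: 15, 33, 51, 71, 77, 92.
Observation 36.8 falls in the class 20 – <30.
L = 20, CF = 33, f = 18, h = 10.
P40 = 20 + ((36.8 − 33)/18)·10 = 20 + 2.11111 = 22.1111.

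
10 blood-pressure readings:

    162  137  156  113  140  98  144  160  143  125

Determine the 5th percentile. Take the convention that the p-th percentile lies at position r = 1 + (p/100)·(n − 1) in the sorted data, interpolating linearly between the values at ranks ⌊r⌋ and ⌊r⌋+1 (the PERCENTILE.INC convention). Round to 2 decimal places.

104.75

Sorted: 98, 113, 125, 137, 140, 143, 144, 156, 160, 162.
n = 10.
r = 1 + (5/100)·(10 − 1) = 1 + 0.45 = 1.45.
Rank 1 is 98 and rank 2 is 113.
Interpolate: 98 + 0.45·(113 − 98) = 98 + 0.45·15 = 104.75.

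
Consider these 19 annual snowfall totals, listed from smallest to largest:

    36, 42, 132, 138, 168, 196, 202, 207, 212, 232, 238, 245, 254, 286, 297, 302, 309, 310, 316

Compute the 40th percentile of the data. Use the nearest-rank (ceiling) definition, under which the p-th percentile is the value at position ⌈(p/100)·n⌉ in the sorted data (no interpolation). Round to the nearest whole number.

207

n = 19.
Position = ⌈40/100 · 19⌉ = ⌈7.6⌉ = 8.
The value at rank 8 is 207.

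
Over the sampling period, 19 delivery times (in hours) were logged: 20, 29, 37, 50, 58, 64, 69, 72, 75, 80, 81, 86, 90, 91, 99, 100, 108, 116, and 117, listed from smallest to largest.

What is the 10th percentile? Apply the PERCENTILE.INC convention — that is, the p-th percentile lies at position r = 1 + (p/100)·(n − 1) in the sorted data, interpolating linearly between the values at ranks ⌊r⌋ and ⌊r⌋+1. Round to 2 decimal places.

n = 19.
r = 1 + (10/100)·(19 − 1) = 1 + 1.8 = 2.8.
Rank 2 is 29 and rank 3 is 37.
Interpolate: 29 + 0.8·(37 − 29) = 29 + 0.8·8 = 35.4.

35.40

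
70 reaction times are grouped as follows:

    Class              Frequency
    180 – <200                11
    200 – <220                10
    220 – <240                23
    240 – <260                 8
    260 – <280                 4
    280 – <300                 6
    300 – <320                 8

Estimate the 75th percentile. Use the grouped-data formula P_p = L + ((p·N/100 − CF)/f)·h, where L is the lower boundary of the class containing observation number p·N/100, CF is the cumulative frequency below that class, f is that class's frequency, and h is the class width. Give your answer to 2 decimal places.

N = 70; target position k = 75/100 · 70 = 52.5.
Cumulative frequencies: 11, 21, 44, 52, 56, 62, 70.
Observation 52.5 falls in the class 260 – <280.
L = 260, CF = 52, f = 4, h = 20.
P75 = 260 + ((52.5 − 52)/4)·20 = 260 + 2.5 = 262.5.

262.50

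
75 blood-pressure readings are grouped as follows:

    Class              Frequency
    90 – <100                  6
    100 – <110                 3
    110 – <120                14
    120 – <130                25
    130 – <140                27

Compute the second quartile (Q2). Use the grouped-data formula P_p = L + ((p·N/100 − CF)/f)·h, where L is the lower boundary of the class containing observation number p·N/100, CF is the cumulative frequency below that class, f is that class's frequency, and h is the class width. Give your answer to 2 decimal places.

125.80

N = 75; target position k = 50/100 · 75 = 37.5.
Cumulative frequencies: 6, 9, 23, 48, 75.
Observation 37.5 falls in the class 120 – <130.
L = 120, CF = 23, f = 25, h = 10.
P50 = 120 + ((37.5 − 23)/25)·10 = 120 + 5.8 = 125.8.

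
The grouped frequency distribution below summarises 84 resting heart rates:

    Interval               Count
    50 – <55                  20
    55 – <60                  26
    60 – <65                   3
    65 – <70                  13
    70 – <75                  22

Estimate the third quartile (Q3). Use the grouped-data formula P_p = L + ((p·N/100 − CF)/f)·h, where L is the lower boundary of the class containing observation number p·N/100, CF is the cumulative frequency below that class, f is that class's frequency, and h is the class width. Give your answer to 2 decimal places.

N = 84; target position k = 75/100 · 84 = 63.
Cumulative frequencies: 20, 46, 49, 62, 84.
Observation 63 falls in the class 70 – <75.
L = 70, CF = 62, f = 22, h = 5.
P75 = 70 + ((63 − 62)/22)·5 = 70 + 0.227273 = 70.2273.

70.23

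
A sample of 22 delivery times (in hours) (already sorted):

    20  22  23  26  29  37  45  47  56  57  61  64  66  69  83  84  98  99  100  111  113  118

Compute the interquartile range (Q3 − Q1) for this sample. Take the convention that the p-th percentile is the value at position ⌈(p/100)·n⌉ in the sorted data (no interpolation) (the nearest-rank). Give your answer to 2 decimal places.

n = 22.
P25: rank ⌈25/100·22⌉ = 6 → 37.
P75: rank ⌈75/100·22⌉ = 17 → 98.
Difference: 98 − 37 = 61.

61.00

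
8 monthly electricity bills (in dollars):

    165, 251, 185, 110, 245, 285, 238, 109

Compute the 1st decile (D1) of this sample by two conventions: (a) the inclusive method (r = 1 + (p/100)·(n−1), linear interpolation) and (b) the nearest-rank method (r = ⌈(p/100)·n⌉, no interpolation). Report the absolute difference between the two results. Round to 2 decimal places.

Sorted: 109, 110, 165, 185, 238, 245, 251, 285.
n = 8.
(a) r = 1.7; between ranks 1 (109) and 2 (110): 109.7.
(b) the nearest-rank method: rank 1 → 109.
|109.7 − 109| = 0.7.

0.70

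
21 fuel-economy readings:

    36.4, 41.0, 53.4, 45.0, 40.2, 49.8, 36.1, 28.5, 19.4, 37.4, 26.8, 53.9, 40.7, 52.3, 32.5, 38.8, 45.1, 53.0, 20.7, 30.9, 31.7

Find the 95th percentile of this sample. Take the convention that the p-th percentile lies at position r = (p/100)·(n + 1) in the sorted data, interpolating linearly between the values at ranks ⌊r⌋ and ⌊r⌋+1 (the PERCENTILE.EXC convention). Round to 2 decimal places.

53.85

Sorted: 19.4, 20.7, 26.8, 28.5, 30.9, 31.7, 32.5, 36.1, 36.4, 37.4, 38.8, 40.2, 40.7, 41.0, 45.0, 45.1, 49.8, 52.3, 53.0, 53.4, 53.9.
n = 21.
r = (95/100)·(21 + 1) = 20.9.
Rank 20 is 53.4 and rank 21 is 53.9.
Interpolate: 53.4 + 0.9·(53.9 − 53.4) = 53.4 + 0.9·0.5 = 53.85.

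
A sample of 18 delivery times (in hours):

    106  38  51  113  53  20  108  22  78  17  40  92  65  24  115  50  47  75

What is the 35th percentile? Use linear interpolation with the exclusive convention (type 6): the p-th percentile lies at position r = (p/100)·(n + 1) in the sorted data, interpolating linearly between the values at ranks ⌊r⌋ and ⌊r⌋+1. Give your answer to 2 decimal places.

Sorted: 17, 20, 22, 24, 38, 40, 47, 50, 51, 53, 65, 75, 78, 92, 106, 108, 113, 115.
n = 18.
r = (35/100)·(18 + 1) = 6.65.
Rank 6 is 40 and rank 7 is 47.
Interpolate: 40 + 0.65·(47 − 40) = 40 + 0.65·7 = 44.55.

44.55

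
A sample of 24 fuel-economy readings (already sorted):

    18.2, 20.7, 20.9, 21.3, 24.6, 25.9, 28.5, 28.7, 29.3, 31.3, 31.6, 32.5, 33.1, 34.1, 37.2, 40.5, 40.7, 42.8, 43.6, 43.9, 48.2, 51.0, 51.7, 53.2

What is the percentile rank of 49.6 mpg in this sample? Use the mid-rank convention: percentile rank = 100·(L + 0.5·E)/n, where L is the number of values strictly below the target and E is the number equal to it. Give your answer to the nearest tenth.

Count below 49.6: L = 21; count equal: E = 0; n = 24.
Percentile rank = 100·(21 + 0.5·0)/24 = 100·21/24 = 87.5.

87.5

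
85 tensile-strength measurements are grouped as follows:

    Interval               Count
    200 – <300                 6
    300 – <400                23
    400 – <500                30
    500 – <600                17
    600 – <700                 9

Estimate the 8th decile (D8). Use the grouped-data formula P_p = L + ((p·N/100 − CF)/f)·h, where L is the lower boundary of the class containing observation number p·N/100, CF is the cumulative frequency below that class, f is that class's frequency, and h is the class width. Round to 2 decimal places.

N = 85; target position k = 80/100 · 85 = 68.
Cumulative frequencies: 6, 29, 59, 76, 85.
Observation 68 falls in the class 500 – <600.
L = 500, CF = 59, f = 17, h = 100.
P80 = 500 + ((68 − 59)/17)·100 = 500 + 52.9412 = 552.941.

552.94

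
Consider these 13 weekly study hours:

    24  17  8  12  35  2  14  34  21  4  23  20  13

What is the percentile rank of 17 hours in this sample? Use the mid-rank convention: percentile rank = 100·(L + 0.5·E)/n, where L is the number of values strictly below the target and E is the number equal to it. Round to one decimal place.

Sorted: 2, 4, 8, 12, 13, 14, 17, 20, 21, 23, 24, 34, 35.
Count below 17: L = 6; count equal: E = 1; n = 13.
Percentile rank = 100·(6 + 0.5·1)/13 = 100·6.5/13 = 50.

50.0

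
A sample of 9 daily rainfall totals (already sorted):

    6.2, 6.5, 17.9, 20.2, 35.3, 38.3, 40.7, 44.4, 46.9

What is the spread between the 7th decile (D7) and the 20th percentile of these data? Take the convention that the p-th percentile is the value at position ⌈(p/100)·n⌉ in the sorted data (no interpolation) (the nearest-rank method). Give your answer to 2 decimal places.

34.20

n = 9.
P20: rank ⌈20/100·9⌉ = 2 → 6.5.
P70: rank ⌈70/100·9⌉ = 7 → 40.7.
Difference: 40.7 − 6.5 = 34.2.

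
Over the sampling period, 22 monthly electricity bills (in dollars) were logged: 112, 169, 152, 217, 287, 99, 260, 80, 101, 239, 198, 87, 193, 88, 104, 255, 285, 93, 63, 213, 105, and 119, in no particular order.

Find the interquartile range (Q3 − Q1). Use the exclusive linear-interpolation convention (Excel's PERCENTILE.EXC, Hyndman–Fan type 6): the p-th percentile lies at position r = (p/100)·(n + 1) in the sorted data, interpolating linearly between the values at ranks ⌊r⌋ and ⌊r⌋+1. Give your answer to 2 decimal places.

125.00

Sorted: 63, 80, 87, 88, 93, 99, 101, 104, 105, 112, 119, 152, 169, 193, 198, 213, 217, 239, 255, 260, 285, 287.
n = 22.
P25: r = 5.75; ranks 5–6 are 93, 99; interpolating gives 97.5.
P75: r = 17.25; ranks 17–18 are 217, 239; interpolating gives 222.5.
Difference: 222.5 − 97.5 = 125.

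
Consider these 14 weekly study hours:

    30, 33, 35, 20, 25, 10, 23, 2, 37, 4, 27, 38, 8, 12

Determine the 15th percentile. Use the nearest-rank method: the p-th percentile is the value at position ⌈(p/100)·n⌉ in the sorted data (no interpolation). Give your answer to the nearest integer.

Sorted: 2, 4, 8, 10, 12, 20, 23, 25, 27, 30, 33, 35, 37, 38.
n = 14.
Position = ⌈15/100 · 14⌉ = ⌈2.1⌉ = 3.
The value at rank 3 is 8.

8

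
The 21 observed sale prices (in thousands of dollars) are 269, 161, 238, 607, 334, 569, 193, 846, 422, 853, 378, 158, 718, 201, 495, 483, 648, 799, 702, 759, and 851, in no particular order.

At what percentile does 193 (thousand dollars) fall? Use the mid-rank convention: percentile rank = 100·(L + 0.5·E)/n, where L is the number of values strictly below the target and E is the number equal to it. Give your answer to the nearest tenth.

Sorted: 158, 161, 193, 201, 238, 269, 334, 378, 422, 483, 495, 569, 607, 648, 702, 718, 759, 799, 846, 851, 853.
Count below 193: L = 2; count equal: E = 1; n = 21.
Percentile rank = 100·(2 + 0.5·1)/21 = 100·2.5/21 = 11.9.

11.9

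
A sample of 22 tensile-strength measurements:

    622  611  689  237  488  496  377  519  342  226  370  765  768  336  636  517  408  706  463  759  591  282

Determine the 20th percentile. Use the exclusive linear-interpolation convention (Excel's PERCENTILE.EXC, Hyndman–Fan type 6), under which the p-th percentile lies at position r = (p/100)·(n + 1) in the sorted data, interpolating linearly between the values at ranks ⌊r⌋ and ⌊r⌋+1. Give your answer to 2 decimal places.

339.60

Sorted: 226, 237, 282, 336, 342, 370, 377, 408, 463, 488, 496, 517, 519, 591, 611, 622, 636, 689, 706, 759, 765, 768.
n = 22.
r = (20/100)·(22 + 1) = 4.6.
Rank 4 is 336 and rank 5 is 342.
Interpolate: 336 + 0.6·(342 − 336) = 336 + 0.6·6 = 339.6.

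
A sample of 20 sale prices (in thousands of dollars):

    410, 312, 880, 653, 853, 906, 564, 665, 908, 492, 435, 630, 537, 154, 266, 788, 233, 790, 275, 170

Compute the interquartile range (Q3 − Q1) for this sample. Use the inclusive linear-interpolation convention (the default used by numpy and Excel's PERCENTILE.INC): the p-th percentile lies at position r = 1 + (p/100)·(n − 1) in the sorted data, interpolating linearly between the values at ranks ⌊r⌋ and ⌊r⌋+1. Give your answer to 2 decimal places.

485.75

Sorted: 154, 170, 233, 266, 275, 312, 410, 435, 492, 537, 564, 630, 653, 665, 788, 790, 853, 880, 906, 908.
n = 20.
P25: r = 5.75; ranks 5–6 are 275, 312; interpolating gives 302.75.
P75: r = 15.25; ranks 15–16 are 788, 790; interpolating gives 788.5.
Difference: 788.5 − 302.75 = 485.75.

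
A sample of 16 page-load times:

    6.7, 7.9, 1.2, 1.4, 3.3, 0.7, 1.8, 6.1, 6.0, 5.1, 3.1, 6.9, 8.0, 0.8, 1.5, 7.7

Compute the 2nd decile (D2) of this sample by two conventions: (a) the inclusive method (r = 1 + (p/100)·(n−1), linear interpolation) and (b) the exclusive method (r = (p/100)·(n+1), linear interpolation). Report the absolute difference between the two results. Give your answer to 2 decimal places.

0.12

Sorted: 0.7, 0.8, 1.2, 1.4, 1.5, 1.8, 3.1, 3.3, 5.1, 6.0, 6.1, 6.7, 6.9, 7.7, 7.9, 8.0.
n = 16.
(a) r = 4 → value at rank 4 = 1.4.
(b) r = 3.4; between ranks 3 (1.2) and 4 (1.4): 1.28.
|1.4 − 1.28| = 0.12.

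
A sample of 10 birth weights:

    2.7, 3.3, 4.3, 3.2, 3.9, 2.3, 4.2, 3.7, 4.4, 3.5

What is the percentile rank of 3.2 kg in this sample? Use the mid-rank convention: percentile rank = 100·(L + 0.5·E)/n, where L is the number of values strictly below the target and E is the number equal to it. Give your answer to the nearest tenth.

Sorted: 2.3, 2.7, 3.2, 3.3, 3.5, 3.7, 3.9, 4.2, 4.3, 4.4.
Count below 3.2: L = 2; count equal: E = 1; n = 10.
Percentile rank = 100·(2 + 0.5·1)/10 = 100·2.5/10 = 25.

25.0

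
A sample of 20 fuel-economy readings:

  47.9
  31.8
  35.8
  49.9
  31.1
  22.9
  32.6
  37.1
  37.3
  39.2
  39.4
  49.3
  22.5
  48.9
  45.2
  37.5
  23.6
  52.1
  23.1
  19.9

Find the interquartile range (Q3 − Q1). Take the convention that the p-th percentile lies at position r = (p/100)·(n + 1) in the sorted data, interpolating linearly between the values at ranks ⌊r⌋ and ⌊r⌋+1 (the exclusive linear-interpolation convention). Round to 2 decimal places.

21.75

Sorted: 19.9, 22.5, 22.9, 23.1, 23.6, 31.1, 31.8, 32.6, 35.8, 37.1, 37.3, 37.5, 39.2, 39.4, 45.2, 47.9, 48.9, 49.3, 49.9, 52.1.
n = 20.
P25: r = 5.25; ranks 5–6 are 23.6, 31.1; interpolating gives 25.475.
P75: r = 15.75; ranks 15–16 are 45.2, 47.9; interpolating gives 47.225.
Difference: 47.225 − 25.475 = 21.75.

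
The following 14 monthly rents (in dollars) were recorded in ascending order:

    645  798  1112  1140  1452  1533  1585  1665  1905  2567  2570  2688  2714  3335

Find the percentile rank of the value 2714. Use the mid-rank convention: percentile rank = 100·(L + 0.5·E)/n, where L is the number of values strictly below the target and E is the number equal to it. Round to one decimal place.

89.3

Count below 2714: L = 12; count equal: E = 1; n = 14.
Percentile rank = 100·(12 + 0.5·1)/14 = 100·12.5/14 = 89.29.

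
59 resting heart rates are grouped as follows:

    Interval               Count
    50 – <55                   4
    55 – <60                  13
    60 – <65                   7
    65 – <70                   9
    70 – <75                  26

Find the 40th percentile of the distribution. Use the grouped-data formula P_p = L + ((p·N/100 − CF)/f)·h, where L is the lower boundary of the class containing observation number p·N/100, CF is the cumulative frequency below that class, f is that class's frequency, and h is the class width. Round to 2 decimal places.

64.71

N = 59; target position k = 40/100 · 59 = 23.6.
Cumulative frequencies: 4, 17, 24, 33, 59.
Observation 23.6 falls in the class 60 – <65.
L = 60, CF = 17, f = 7, h = 5.
P40 = 60 + ((23.6 − 17)/7)·5 = 60 + 4.71429 = 64.7143.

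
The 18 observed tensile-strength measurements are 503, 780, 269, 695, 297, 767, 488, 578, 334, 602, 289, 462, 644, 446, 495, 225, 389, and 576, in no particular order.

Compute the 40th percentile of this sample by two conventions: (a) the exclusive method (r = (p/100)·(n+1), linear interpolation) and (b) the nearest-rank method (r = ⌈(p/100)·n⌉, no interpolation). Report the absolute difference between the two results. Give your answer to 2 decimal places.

Sorted: 225, 269, 289, 297, 334, 389, 446, 462, 488, 495, 503, 576, 578, 602, 644, 695, 767, 780.
n = 18.
(a) r = 7.6; between ranks 7 (446) and 8 (462): 455.6.
(b) the nearest-rank method: rank 8 → 462.
|455.6 − 462| = 6.4.

6.40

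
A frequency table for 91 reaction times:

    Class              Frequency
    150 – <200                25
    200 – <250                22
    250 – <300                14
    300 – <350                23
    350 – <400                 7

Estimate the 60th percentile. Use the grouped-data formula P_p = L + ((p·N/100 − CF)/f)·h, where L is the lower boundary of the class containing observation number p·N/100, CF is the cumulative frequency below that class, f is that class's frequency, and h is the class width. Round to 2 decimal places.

N = 91; target position k = 60/100 · 91 = 54.6.
Cumulative frequencies: 25, 47, 61, 84, 91.
Observation 54.6 falls in the class 250 – <300.
L = 250, CF = 47, f = 14, h = 50.
P60 = 250 + ((54.6 − 47)/14)·50 = 250 + 27.1429 = 277.143.

277.14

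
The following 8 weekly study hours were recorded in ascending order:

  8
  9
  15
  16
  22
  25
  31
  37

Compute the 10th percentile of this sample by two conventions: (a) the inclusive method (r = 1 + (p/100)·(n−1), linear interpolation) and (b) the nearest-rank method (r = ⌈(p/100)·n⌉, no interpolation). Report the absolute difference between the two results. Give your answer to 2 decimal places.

n = 8.
(a) r = 1.7; between ranks 1 (8) and 2 (9): 8.7.
(b) the nearest-rank method: rank 1 → 8.
|8.7 − 8| = 0.7.

0.70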